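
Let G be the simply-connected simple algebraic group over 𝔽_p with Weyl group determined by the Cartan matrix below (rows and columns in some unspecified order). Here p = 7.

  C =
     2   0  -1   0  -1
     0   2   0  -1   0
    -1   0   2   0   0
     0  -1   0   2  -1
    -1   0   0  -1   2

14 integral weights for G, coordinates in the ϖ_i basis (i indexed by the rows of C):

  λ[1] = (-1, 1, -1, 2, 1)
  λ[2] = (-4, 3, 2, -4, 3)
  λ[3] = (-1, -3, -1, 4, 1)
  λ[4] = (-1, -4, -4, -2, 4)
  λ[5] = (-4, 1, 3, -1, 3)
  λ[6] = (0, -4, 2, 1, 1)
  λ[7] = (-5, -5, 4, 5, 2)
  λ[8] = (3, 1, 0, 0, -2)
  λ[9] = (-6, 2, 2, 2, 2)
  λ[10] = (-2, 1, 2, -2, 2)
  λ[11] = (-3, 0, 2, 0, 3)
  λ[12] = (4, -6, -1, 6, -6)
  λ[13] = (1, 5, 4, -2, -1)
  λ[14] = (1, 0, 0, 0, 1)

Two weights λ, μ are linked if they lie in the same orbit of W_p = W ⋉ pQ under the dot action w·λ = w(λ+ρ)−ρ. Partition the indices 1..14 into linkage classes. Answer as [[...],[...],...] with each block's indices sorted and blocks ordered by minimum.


Cartan matrix: type A_5 (|W|=720); un-permuting the 5 rows.

Ā_7 reps of the 14 weights (A_5, coords as presented):

  λ_1+ρ ↦ (0, 2, 0, 3, 2) · λ_2+ρ ↦ (1, 1, 0, 1, 2) · λ_3+ρ ↦ (0, 2, 0, 3, 2) · λ_4+ρ ↦ (1, 1, 0, 1, 2) · λ_5+ρ ↦ (3, 2, 1, 0, 1) · λ_6+ρ ↦ (1, 1, 2, 1, 1) · λ_7+ρ ↦ (1, 1, 2, 1, 1) · λ_8+ρ ↦ (3, 2, 1, 0, 1) · λ_9+ρ ↦ (1, 1, 0, 1, 2) · λ_10+ρ ↦ (1, 1, 2, 1, 1) · λ_11+ρ ↦ (2, 1, 1, 1, 2) · λ_12+ρ ↦ (0, 2, 0, 3, 2) · λ_13+ρ ↦ (1, 0, 0, 0, 1) · λ_14+ρ ↦ (2, 1, 1, 1, 2)

6 distinct reps among the 14 weights ⇒ 6 W_7-linkage classes:

[[1, 3, 12], [2, 4, 9], [5, 8], [6, 7, 10], [11, 14], [13]]


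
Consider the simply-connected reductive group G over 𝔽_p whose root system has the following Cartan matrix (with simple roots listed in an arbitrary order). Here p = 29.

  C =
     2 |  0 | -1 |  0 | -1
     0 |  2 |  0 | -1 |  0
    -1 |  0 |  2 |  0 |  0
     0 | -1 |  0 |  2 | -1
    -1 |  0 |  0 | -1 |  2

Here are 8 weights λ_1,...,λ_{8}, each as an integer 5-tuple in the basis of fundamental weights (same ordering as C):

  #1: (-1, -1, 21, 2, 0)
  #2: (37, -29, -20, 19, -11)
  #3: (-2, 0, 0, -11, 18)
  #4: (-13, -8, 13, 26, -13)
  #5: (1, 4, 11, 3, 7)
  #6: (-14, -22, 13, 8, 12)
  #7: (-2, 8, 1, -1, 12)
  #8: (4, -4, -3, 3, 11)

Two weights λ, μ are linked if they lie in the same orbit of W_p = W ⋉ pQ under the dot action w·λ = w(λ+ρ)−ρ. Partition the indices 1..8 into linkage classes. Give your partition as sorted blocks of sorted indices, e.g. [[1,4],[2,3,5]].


A_5 Cartan matrix, 5 simple roots permuted; ρ=(1,1,1,1,1).

Each λ_j+ρ reduced to Ā_29; 5-tuples below use C's row order:

    λ_1+ρ ↦ (0, 0, 22, 3, 1)
    λ_2+ρ ↦ (1, 9, 0, 1, 8)
    λ_3+ρ ↦ (1, 9, 0, 1, 8)
    λ_4+ρ ↦ (2, 3, 10, 4, 8)
    λ_5+ρ ↦ (2, 3, 10, 4, 8)
    λ_6+ρ ↦ (1, 9, 1, 0, 12)
    λ_7+ρ ↦ (1, 9, 1, 0, 12)
    λ_8+ρ ↦ (3, 3, 2, 1, 12)

Partition of {1..8} into 5 W_29-dot-orbits:

[[1], [2, 3], [4, 5], [6, 7], [8]]


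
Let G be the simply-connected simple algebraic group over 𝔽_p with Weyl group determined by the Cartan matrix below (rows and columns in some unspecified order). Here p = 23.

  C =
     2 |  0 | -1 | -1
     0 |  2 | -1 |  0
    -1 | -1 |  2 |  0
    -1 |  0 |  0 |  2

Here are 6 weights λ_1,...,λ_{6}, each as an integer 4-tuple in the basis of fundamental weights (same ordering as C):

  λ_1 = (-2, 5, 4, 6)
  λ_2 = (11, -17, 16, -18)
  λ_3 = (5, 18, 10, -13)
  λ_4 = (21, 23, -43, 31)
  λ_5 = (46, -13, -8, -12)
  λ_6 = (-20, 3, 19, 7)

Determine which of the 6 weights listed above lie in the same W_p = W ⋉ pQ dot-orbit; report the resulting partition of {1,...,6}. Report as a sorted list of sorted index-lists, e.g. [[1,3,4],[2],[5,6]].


Dynkin diagram of C (from the 6 off-diagonal −1 entries): A_4.

Folding the 6 weights λ_j+ρ into Ā_23 (reps in the given 4-coord order):

  λ_1+ρ ↦ (1, 6, 4, 6)
  λ_2+ρ ↦ (1, 6, 4, 6)
  λ_3+ρ ↦ (1, 6, 4, 6)
  λ_4+ρ ↦ (8, 3, 1, 10)
  λ_5+ρ ↦ (1, 6, 4, 6)
  λ_6+ρ ↦ (8, 3, 1, 10)

These 6 weights hit 2 W_23-dot-orbits; sizes (4, 2):

[[1, 2, 3, 5], [4, 6]]


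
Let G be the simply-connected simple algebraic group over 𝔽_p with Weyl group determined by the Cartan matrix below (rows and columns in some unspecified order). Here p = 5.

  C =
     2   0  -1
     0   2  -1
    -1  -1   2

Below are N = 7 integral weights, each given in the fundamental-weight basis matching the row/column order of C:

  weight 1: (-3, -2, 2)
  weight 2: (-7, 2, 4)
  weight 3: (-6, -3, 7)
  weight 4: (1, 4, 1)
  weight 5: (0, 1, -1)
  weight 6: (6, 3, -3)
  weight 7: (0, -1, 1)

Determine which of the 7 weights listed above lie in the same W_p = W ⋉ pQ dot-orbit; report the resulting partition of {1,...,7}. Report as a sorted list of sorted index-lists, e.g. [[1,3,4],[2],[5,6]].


Type A_3, rank 3, |W|=24; reorder rows/cols to standard.

Ā_5 reps of the 7 weights (A_3, coords as presented):

  λ_1+ρ ↦ (2, 1, 0) · λ_2+ρ ↦ (2, 1, 0) · λ_3+ρ ↦ (2, 1, 0) · λ_4+ρ ↦ (2, 1, 0) · λ_5+ρ ↦ (1, 2, 0) · λ_6+ρ ↦ (1, 2, 0) · λ_7+ρ ↦ (1, 0, 2)

These 7 weights hit 3 W_5-dot-orbits; sizes (4, 2, 1):

[[1, 2, 3, 4], [5, 6], [7]]


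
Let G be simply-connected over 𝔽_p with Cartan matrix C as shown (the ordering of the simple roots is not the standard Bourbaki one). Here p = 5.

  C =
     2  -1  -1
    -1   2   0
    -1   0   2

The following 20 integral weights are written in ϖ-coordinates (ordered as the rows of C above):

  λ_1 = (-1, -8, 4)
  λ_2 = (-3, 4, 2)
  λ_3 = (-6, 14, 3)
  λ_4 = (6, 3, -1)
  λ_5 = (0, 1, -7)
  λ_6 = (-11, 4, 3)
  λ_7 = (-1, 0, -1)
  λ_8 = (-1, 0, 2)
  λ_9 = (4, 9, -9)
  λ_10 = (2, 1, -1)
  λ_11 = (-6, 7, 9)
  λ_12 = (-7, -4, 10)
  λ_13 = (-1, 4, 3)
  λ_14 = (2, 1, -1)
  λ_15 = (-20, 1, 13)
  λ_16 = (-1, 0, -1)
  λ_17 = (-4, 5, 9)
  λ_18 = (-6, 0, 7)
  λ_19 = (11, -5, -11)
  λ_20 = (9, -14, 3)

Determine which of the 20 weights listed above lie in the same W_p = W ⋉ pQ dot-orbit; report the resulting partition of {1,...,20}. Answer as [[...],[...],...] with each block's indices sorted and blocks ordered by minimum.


Cartan matrix: type A_3 (|W|=24); un-permuting the 3 rows.

W_5-reps of the 20 weights in Ā_5 (same 3-coord order as C):

    1: (3, 2, 0)
    2: (2, 2, 0)
    3: (0, 1, 0)
    4: (0, 1, 3)
    5: (2, 2, 0)
    6: (0, 1, 0)
    7: (0, 1, 0)
    8: (0, 1, 3)
    9: (3, 2, 0)
    10: (3, 2, 0)
    11: (3, 2, 0)
    12: (0, 1, 3)
    13: (0, 1, 0)
    14: (3, 2, 0)
    15: (2, 2, 0)
    16: (0, 1, 0)
    17: (1, 2, 2)
    18: (1, 1, 0)
    19: (1, 2, 2)
    20: (1, 1, 0)

The 20 indices split into 6 linkage classes (same alcove rep ⇔ same W_5-dot-orbit):

[[1, 9, 10, 11, 14], [2, 5, 15], [3, 6, 7, 13, 16], [4, 8, 12], [17, 19], [18, 20]]


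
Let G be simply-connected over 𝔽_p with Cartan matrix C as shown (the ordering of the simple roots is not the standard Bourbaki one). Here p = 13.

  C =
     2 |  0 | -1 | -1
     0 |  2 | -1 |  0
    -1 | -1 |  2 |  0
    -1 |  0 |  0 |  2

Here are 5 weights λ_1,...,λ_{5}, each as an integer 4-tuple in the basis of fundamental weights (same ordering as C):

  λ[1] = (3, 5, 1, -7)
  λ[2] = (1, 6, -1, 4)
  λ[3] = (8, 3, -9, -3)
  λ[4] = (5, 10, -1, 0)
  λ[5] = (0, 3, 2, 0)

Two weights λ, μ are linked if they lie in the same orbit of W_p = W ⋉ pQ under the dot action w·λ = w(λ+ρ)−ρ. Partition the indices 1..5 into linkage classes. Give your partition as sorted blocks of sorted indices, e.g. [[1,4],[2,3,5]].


A_4 Cartan matrix, 4 simple roots permuted; ρ=(1,1,1,1).

W_13-reps of the 5 weights in Ā_13 (same 4-coord order as C):

  λ_1 → (2, 6, 0, 4);  λ_2 → (2, 6, 0, 4);  λ_3 → (1, 4, 3, 1);  λ_4 → (2, 6, 0, 4);  λ_5 → (1, 4, 3, 1)

Linkage partition of the 5 weights (2 classes, p=13):

[[1, 2, 4], [3, 5]]


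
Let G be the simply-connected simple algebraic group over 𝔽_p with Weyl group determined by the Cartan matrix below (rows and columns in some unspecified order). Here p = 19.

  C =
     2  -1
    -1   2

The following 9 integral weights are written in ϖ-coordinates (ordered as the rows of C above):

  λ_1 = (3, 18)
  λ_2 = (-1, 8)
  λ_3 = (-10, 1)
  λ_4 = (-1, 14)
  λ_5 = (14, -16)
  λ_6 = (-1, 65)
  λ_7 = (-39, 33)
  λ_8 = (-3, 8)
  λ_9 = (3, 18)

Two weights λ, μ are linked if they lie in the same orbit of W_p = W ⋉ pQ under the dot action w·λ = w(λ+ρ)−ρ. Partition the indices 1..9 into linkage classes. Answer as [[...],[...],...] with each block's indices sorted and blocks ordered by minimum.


Type A_2, rank 2, |W|=6; reorder rows/cols to standard.

Ā_19 reps of the 9 weights (A_2, coords as presented):

  λ_1+ρ ↦ (0, 15)
  λ_2+ρ ↦ (0, 9)
  λ_3+ρ ↦ (2, 7)
  λ_4+ρ ↦ (0, 15)
  λ_5+ρ ↦ (0, 15)
  λ_6+ρ ↦ (0, 9)
  λ_7+ρ ↦ (0, 15)
  λ_8+ρ ↦ (2, 7)
  λ_9+ρ ↦ (0, 15)

Partition of {1..9} into 3 W_19-dot-orbits:

[[1, 4, 5, 7, 9], [2, 6], [3, 8]]


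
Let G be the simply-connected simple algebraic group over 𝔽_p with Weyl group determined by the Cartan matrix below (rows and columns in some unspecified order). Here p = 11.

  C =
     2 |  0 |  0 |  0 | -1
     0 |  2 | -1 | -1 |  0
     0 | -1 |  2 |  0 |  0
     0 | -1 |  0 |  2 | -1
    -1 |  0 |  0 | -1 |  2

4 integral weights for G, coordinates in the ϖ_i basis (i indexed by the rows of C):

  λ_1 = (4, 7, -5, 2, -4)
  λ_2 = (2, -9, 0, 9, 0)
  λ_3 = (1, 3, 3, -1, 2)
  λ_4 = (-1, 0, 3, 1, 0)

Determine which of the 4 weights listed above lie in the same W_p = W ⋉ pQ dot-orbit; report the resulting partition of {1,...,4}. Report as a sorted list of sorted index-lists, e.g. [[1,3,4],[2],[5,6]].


Dynkin diagram of C (from the 8 off-diagonal −1 entries): A_5.

λ_j+ρ reflected into Ā_11 (⟨·,θ^∨⟩≤11); 5-tuples as given:

  1: (0, 4, 2, 0, 3)
  2: (0, 1, 4, 2, 1)
  3: (0, 4, 2, 0, 3)
  4: (0, 1, 4, 2, 1)

Partition of {1..4} into 2 W_11-dot-orbits:

[[1, 3], [2, 4]]


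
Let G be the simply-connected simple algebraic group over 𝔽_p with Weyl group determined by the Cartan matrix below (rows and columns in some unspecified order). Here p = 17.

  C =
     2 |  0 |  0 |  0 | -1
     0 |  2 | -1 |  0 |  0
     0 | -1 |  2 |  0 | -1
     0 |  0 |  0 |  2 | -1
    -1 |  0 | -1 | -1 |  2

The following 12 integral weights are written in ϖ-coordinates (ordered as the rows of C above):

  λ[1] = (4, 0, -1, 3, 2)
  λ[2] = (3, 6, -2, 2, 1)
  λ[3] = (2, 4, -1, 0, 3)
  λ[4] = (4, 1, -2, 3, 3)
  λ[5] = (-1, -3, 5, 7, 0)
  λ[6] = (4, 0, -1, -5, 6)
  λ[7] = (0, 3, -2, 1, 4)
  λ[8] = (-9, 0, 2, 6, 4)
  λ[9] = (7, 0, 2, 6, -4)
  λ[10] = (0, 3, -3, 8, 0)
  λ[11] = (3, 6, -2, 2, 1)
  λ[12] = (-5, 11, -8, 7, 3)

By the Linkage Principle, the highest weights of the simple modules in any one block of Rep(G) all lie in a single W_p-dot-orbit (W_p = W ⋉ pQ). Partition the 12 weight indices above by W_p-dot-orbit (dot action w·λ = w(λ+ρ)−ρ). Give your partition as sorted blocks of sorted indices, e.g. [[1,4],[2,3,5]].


Dynkin diagram of C (from the 8 off-diagonal −1 entries): D_5.

Folding the 12 weights λ_j+ρ into Ā_17 (reps in the given 5-coord order):

  1: (5, 1, 0, 4, 3);  2: (4, 6, 1, 3, 1);  3: (3, 5, 0, 1, 4);  4: (5, 1, 0, 4, 3);  5: (0, 2, 1, 8, 1);  6: (5, 1, 0, 4, 3);  7: (1, 3, 1, 2, 4);  8: (5, 1, 0, 4, 3);  9: (5, 1, 0, 4, 3);  10: (0, 2, 1, 8, 1);  11: (4, 6, 1, 3, 1);  12: (3, 5, 0, 1, 4)

Partition of {1..12} into 5 W_17-dot-orbits:

[[1, 4, 6, 8, 9], [2, 11], [3, 12], [5, 10], [7]]


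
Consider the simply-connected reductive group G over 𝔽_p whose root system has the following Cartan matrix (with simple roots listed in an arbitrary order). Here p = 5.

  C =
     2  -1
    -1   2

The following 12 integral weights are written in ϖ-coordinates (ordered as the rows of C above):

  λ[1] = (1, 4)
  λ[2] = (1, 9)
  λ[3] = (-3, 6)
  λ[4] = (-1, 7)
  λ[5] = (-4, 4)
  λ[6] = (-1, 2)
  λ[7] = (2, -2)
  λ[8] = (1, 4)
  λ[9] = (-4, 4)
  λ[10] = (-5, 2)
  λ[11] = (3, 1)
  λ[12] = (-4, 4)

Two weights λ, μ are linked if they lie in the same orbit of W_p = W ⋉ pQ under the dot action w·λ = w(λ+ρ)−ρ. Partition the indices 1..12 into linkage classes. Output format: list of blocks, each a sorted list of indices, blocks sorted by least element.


Type A_2, rank 2, |W|=6; reorder rows/cols to standard.

Ā_5 reps of the 12 weights (A_2, coords as presented):

  λ_1 → (0, 3)
  λ_2 → (3, 2)
  λ_3 → (0, 3)
  λ_4 → (3, 2)
  λ_5 → (3, 2)
  λ_6 → (0, 3)
  λ_7 → (2, 1)
  λ_8 → (0, 3)
  λ_9 → (3, 2)
  λ_10 → (3, 1)
  λ_11 → (3, 1)
  λ_12 → (3, 2)

These 12 weights hit 4 W_5-dot-orbits; sizes (4, 5, 1, 2):

[[1, 3, 6, 8], [2, 4, 5, 9, 12], [7], [10, 11]]


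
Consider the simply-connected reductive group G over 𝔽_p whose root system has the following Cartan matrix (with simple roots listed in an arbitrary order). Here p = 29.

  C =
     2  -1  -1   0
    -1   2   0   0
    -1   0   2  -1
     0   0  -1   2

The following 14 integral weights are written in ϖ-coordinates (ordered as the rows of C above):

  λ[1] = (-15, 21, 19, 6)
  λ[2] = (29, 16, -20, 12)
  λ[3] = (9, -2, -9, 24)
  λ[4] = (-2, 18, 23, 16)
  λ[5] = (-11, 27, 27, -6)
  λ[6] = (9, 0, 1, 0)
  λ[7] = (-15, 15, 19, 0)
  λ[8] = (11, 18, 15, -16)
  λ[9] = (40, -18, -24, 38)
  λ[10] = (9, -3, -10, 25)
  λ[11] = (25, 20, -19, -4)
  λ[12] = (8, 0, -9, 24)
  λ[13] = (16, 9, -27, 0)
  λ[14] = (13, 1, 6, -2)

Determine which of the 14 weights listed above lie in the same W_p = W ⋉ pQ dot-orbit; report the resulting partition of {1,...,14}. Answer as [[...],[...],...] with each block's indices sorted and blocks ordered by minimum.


A_4 Cartan matrix, 4 simple roots permuted; ρ=(1,1,1,1).

Alcove-folded reps (p=29, 14 weights, presented ϖ-order):

  λ_1+ρ ↦ (14, 2, 6, 1)
  λ_2+ρ ↦ (10, 1, 1, 12)
  λ_3+ρ ↦ (1, 1, 8, 17)
  λ_4+ρ ↦ (10, 1, 1, 12)
  λ_5+ρ ↦ (10, 1, 1, 12)
  λ_6+ρ ↦ (10, 1, 2, 1)
  λ_7+ρ ↦ (14, 2, 6, 1)
  λ_8+ρ ↦ (10, 1, 2, 1)
  λ_9+ρ ↦ (10, 1, 1, 12)
  λ_10+ρ ↦ (1, 1, 8, 17)
  λ_11+ρ ↦ (5, 3, 3, 0)
  λ_12+ρ ↦ (1, 1, 8, 17)
  λ_13+ρ ↦ (1, 1, 8, 17)
  λ_14+ρ ↦ (14, 2, 6, 1)

Linkage partition of the 14 weights (5 classes, p=29):

[[1, 7, 14], [2, 4, 5, 9], [3, 10, 12, 13], [6, 8], [11]]


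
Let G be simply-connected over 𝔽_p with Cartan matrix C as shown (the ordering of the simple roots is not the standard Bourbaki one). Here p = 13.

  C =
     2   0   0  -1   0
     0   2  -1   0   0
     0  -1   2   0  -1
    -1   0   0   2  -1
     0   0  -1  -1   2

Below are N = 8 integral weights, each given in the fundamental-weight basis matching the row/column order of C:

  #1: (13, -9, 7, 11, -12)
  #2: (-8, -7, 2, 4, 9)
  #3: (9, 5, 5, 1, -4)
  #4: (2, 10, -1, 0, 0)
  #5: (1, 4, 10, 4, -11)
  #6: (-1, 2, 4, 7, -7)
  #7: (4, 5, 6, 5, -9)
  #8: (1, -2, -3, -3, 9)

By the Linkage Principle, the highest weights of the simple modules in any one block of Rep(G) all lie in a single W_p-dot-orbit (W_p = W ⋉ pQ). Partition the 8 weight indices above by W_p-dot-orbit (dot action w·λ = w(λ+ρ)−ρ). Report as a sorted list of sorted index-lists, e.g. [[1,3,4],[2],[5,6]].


C ↔ A_5 under row/col permutation; |W(A_5)| = 720.

Each λ_j+ρ reduced to Ā_13; 5-tuples below use C's row order:

  [1] (0, 8, 0, 1, 1)
  [2] (0, 2, 1, 2, 5)
  [3] (1, 2, 1, 1, 2)
  [4] (0, 8, 0, 1, 1)
  [5] (0, 2, 1, 2, 5)
  [6] (0, 2, 1, 2, 5)
  [7] (0, 2, 1, 2, 5)
  [8] (0, 2, 1, 2, 5)

These 8 weights hit 3 W_13-dot-orbits; sizes (2, 5, 1):

[[1, 4], [2, 5, 6, 7, 8], [3]]


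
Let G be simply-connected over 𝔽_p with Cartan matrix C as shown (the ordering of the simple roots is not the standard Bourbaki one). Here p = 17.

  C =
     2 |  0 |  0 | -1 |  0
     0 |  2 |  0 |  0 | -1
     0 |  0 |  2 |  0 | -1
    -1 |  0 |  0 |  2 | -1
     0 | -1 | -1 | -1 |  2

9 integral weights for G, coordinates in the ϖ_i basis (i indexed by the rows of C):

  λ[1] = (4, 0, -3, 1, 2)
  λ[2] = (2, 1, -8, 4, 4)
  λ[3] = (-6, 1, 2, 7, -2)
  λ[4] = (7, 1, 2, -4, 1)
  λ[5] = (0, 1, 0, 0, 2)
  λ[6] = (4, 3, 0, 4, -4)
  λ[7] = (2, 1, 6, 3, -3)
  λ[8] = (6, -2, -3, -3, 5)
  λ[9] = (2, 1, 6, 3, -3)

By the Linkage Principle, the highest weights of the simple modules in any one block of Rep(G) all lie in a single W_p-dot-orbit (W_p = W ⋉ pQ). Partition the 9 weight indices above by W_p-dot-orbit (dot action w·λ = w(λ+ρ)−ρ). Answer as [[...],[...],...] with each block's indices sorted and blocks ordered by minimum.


Root system D_5: the 5×5 matrix C matches after relabeling.

W_17-reps of the 9 weights in Ā_17 (same 5-coord order as C):

    [1] (5, 1, 2, 2, 1)
    [2] (3, 0, 5, 2, 2)
    [3] (5, 1, 2, 2, 1)
    [4] (5, 1, 2, 2, 1)
    [5] (1, 2, 1, 1, 3)
    [6] (5, 1, 2, 2, 1)
    [7] (3, 0, 5, 2, 2)
    [8] (5, 1, 2, 2, 1)
    [9] (3, 0, 5, 2, 2)

The 9 indices split into 3 linkage classes (same alcove rep ⇔ same W_17-dot-orbit):

[[1, 3, 4, 6, 8], [2, 7, 9], [5]]


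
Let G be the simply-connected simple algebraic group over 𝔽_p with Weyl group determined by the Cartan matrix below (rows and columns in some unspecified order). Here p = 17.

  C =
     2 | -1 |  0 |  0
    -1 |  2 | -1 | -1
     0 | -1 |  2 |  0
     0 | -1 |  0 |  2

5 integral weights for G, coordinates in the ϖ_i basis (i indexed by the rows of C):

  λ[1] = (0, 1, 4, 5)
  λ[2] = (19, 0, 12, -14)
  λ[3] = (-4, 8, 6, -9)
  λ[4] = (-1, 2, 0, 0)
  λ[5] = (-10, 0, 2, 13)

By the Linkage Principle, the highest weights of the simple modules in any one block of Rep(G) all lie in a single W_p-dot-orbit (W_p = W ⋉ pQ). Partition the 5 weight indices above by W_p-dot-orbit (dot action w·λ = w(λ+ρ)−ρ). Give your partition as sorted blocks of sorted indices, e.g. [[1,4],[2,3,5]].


Dynkin diagram of C (from the 6 off-diagonal −1 entries): D_4.

Each λ_j+ρ reduced to Ā_17; 4-tuples below use C's row order:

  1: (1, 2, 5, 6);  2: (0, 3, 1, 1);  3: (1, 2, 5, 6);  4: (0, 3, 1, 1);  5: (1, 2, 5, 6)

The 5 indices split into 2 linkage classes (same alcove rep ⇔ same W_17-dot-orbit):

[[1, 3, 5], [2, 4]]


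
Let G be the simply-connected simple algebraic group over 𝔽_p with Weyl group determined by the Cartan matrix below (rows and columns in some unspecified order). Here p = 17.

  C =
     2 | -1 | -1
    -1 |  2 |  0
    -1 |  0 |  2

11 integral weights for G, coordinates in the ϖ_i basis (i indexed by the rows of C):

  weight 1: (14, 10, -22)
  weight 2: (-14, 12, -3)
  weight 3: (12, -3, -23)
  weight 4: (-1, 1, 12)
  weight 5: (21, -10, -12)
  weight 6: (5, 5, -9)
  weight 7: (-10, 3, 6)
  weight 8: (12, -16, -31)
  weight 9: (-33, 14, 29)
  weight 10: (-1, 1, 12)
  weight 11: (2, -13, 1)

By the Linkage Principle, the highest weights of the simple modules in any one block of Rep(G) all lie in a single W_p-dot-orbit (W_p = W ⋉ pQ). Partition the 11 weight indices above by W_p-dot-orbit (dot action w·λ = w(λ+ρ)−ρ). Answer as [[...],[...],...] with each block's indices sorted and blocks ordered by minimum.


A_3 Cartan matrix, 3 simple roots permuted; ρ=(1,1,1).

λ_j+ρ reflected into Ā_17 (⟨·,θ^∨⟩≤17); 3-tuples as given:

  [1] (2, 4, 6)
  [2] (0, 2, 13)
  [3] (2, 4, 6)
  [4] (0, 2, 13)
  [5] (2, 4, 6)
  [6] (2, 4, 6)
  [7] (2, 5, 2)
  [8] (0, 2, 13)
  [9] (0, 2, 13)
  [10] (0, 2, 13)
  [11] (2, 3, 7)

4 distinct reps among the 11 weights ⇒ 4 W_17-linkage classes:

[[1, 3, 5, 6], [2, 4, 8, 9, 10], [7], [11]]


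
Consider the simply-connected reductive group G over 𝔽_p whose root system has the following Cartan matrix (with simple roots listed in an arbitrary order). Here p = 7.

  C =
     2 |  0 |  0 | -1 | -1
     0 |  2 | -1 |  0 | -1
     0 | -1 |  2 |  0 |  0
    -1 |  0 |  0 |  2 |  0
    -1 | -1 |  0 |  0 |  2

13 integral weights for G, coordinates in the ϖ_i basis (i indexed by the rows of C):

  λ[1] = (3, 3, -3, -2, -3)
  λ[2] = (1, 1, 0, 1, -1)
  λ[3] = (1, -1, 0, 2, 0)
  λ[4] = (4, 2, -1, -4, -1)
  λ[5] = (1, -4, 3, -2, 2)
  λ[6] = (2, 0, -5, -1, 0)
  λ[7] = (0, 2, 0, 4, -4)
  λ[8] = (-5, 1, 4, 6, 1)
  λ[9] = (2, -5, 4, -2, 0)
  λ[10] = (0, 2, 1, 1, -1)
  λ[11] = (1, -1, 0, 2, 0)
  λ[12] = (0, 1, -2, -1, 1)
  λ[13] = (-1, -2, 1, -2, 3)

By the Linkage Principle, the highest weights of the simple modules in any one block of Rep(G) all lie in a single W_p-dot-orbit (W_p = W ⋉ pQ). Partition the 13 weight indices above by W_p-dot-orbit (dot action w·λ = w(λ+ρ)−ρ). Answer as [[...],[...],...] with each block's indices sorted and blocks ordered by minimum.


Dynkin diagram of C (from the 8 off-diagonal −1 entries): A_5.

Each λ_j+ρ reduced to Ā_7; 5-tuples below use C's row order:

  λ_1+ρ ↦ (1, 0, 2, 1, 2) · λ_2+ρ ↦ (2, 2, 1, 2, 0) · λ_3+ρ ↦ (2, 0, 1, 3, 1) · λ_4+ρ ↦ (2, 2, 1, 2, 0) · λ_5+ρ ↦ (1, 3, 1, 1, 0) · λ_6+ρ ↦ (1, 1, 1, 0, 2) · λ_7+ρ ↦ (2, 0, 1, 3, 1) · λ_8+ρ ↦ (0, 0, 0, 2, 2) · λ_9+ρ ↦ (1, 1, 1, 0, 2) · λ_10+ρ ↦ (1, 3, 1, 1, 0) · λ_11+ρ ↦ (2, 0, 1, 3, 1) · λ_12+ρ ↦ (1, 1, 1, 0, 2) · λ_13+ρ ↦ (1, 1, 1, 0, 2)

Grouping the 13 weights by Ā_7-representative: 6 linkage classes.

[[1], [2, 4], [3, 7, 11], [5, 10], [6, 9, 12, 13], [8]]


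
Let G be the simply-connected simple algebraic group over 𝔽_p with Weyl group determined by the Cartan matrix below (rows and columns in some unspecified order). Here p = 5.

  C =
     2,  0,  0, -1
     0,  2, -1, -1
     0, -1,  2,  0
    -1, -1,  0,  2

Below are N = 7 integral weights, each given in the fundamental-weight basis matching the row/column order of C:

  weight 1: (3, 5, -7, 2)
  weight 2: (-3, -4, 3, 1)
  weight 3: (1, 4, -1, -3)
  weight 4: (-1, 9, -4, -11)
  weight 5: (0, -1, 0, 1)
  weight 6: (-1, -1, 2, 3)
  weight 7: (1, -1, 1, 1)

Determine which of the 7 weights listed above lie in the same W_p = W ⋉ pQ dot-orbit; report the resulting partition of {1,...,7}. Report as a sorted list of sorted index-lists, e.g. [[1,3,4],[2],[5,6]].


Type A_4, rank 4, |W|=120; reorder rows/cols to standard.

Alcove-folded reps (p=5, 7 weights, presented ϖ-order):

    λ_1+ρ ↦ (1, 0, 1, 2)
    λ_2+ρ ↦ (1, 0, 1, 2)
    λ_3+ρ ↦ (0, 3, 0, 2)
    λ_4+ρ ↦ (0, 3, 0, 2)
    λ_5+ρ ↦ (1, 0, 1, 2)
    λ_6+ρ ↦ (2, 0, 1, 2)
    λ_7+ρ ↦ (1, 0, 1, 2)

Partition of {1..7} into 3 W_5-dot-orbits:

[[1, 2, 5, 7], [3, 4], [6]]


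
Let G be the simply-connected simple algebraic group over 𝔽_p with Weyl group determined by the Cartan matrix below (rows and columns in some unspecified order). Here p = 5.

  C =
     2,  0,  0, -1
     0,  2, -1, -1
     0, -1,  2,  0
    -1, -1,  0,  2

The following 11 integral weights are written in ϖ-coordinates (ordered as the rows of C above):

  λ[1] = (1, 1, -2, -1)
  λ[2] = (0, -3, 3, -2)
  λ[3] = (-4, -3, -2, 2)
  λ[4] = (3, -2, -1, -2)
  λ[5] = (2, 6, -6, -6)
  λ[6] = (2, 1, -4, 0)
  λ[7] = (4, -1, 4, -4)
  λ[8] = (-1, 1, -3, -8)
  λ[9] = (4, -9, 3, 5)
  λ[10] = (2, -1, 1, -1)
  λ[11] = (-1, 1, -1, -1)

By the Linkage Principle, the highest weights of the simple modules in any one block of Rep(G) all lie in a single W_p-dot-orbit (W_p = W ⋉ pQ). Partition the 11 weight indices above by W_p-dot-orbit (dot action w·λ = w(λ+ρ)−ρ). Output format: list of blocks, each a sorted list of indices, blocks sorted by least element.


C ↔ A_4 under row/col permutation; |W(A_4)| = 120.

Each λ_j+ρ reduced to Ā_5; 4-tuples below use C's row order:

    λ_1 → (2, 1, 1, 0)
    λ_2 → (2, 1, 1, 0)
    λ_3 → (0, 2, 0, 1)
    λ_4 → (2, 1, 1, 0)
    λ_5 → (0, 3, 0, 0)
    λ_6 → (2, 1, 1, 0)
    λ_7 → (0, 3, 0, 0)
    λ_8 → (0, 3, 0, 0)
    λ_9 → (2, 1, 1, 0)
    λ_10 → (3, 0, 2, 0)
    λ_11 → (0, 2, 0, 0)

5 distinct reps among the 11 weights ⇒ 5 W_5-linkage classes:

[[1, 2, 4, 6, 9], [3], [5, 7, 8], [10], [11]]


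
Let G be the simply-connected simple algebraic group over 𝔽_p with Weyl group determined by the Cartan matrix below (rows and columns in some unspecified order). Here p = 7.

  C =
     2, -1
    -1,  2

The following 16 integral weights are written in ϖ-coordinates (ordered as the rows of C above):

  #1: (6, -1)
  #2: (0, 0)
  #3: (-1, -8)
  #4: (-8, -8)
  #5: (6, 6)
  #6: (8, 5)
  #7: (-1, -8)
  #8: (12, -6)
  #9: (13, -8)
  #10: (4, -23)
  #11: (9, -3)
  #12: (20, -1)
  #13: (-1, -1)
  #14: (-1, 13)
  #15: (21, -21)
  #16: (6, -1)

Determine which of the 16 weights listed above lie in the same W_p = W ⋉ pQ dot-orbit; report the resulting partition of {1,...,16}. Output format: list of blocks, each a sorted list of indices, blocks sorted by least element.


C ↔ A_2 under row/col permutation; |W(A_2)| = 6.

λ_j+ρ reflected into Ā_7 (⟨·,θ^∨⟩≤7); 2-tuples as given:

    λ_1+ρ ↦ (7, 0)
    λ_2+ρ ↦ (1, 1)
    λ_3+ρ ↦ (7, 0)
    λ_4+ρ ↦ (0, 0)
    λ_5+ρ ↦ (0, 0)
    λ_6+ρ ↦ (1, 1)
    λ_7+ρ ↦ (7, 0)
    λ_8+ρ ↦ (1, 1)
    λ_9+ρ ↦ (0, 0)
    λ_10+ρ ↦ (4, 1)
    λ_11+ρ ↦ (4, 1)
    λ_12+ρ ↦ (0, 0)
    λ_13+ρ ↦ (0, 0)
    λ_14+ρ ↦ (7, 0)
    λ_15+ρ ↦ (1, 1)
    λ_16+ρ ↦ (7, 0)

Partition of {1..16} into 4 W_7-dot-orbits:

[[1, 3, 7, 14, 16], [2, 6, 8, 15], [4, 5, 9, 12, 13], [10, 11]]


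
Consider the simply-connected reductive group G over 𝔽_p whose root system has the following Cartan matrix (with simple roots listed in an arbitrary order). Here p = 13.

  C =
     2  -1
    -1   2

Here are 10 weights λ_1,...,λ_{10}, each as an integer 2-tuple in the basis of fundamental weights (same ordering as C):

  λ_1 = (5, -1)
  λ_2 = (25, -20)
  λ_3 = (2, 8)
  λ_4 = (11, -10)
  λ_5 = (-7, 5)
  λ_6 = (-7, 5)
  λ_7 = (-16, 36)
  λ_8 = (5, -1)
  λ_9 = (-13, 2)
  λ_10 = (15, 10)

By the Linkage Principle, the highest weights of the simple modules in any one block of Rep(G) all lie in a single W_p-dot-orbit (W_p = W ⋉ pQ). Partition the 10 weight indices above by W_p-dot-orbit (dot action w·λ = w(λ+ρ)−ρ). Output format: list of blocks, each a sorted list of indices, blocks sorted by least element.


Type A_2, rank 2, |W|=6; reorder rows/cols to standard.

Each λ_j+ρ reduced to Ā_13; 2-tuples below use C's row order:

  1: (6, 0)
  2: (6, 0)
  3: (3, 9)
  4: (3, 9)
  5: (6, 0)
  6: (6, 0)
  7: (2, 9)
  8: (6, 0)
  9: (3, 9)
  10: (1, 2)

Grouping the 10 weights by Ā_13-representative: 4 linkage classes.

[[1, 2, 5, 6, 8], [3, 4, 9], [7], [10]]


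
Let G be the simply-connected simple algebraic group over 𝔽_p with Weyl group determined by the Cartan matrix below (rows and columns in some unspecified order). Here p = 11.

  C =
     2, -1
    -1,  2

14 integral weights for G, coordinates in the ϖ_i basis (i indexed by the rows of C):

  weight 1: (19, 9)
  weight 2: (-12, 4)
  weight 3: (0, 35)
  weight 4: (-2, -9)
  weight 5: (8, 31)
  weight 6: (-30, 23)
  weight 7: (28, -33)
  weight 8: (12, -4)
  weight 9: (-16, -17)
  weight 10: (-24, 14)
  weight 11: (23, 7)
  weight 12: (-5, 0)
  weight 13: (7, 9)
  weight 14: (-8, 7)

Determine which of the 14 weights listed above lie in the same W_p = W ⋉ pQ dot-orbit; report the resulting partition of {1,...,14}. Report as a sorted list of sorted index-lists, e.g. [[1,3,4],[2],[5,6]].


Dynkin diagram of C (from the 2 off-diagonal −1 entries): A_2.

Each λ_j+ρ reduced to Ā_11; 2-tuples below use C's row order:

    λ_1 → (8, 1)
    λ_2 → (5, 6)
    λ_3 → (1, 3)
    λ_4 → (8, 1)
    λ_5 → (8, 1)
    λ_6 → (5, 4)
    λ_7 → (1, 3)
    λ_8 → (8, 1)
    λ_9 → (5, 4)
    λ_10 → (1, 3)
    λ_11 → (8, 1)
    λ_12 → (1, 3)
    λ_13 → (1, 3)
    λ_14 → (7, 1)

These 14 weights hit 5 W_11-dot-orbits; sizes (5, 1, 5, 2, 1):

[[1, 4, 5, 8, 11], [2], [3, 7, 10, 12, 13], [6, 9], [14]]


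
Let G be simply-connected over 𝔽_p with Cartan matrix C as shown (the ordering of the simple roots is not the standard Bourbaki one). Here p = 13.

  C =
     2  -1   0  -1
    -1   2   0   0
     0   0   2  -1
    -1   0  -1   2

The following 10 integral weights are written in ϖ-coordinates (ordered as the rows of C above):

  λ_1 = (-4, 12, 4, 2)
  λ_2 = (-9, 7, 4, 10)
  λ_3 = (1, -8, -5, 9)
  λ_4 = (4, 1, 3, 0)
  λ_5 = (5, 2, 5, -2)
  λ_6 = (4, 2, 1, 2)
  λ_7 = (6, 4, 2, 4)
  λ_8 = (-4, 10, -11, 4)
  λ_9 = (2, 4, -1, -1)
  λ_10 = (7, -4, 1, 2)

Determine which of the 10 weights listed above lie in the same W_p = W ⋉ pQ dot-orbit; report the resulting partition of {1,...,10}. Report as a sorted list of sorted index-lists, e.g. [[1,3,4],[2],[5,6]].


C ↔ A_4 under row/col permutation; |W(A_4)| = 120.

Each λ_j+ρ reduced to Ā_13; 4-tuples below use C's row order:

    λ_1 → (3, 5, 0, 0)
    λ_2 → (5, 3, 2, 3)
    λ_3 → (5, 2, 4, 1)
    λ_4 → (5, 2, 4, 1)
    λ_5 → (5, 2, 4, 1)
    λ_6 → (5, 3, 2, 3)
    λ_7 → (5, 2, 4, 1)
    λ_8 → (5, 3, 2, 3)
    λ_9 → (3, 5, 0, 0)
    λ_10 → (5, 3, 2, 3)

Linkage partition of the 10 weights (3 classes, p=13):

[[1, 9], [2, 6, 8, 10], [3, 4, 5, 7]]


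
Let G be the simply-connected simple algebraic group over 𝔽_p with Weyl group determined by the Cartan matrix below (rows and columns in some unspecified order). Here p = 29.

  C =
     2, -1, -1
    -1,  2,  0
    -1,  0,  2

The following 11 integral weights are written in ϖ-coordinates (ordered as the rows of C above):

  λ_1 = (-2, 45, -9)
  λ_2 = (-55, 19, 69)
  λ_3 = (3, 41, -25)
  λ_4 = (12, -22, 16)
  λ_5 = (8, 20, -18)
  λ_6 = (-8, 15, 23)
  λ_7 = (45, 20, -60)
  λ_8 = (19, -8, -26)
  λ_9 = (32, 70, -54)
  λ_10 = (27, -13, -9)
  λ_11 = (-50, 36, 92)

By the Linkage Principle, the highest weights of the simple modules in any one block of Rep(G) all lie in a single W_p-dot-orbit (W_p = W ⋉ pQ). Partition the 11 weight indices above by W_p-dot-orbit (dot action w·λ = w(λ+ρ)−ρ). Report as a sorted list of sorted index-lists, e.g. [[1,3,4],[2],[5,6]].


Root system A_3: the 3×3 matrix C matches after relabeling.

Ā_29 reps of the 11 weights (A_3, coords as presented):

  [1] (8, 12, 8);  [2] (7, 5, 13);  [3] (7, 5, 13);  [4] (8, 12, 8);  [5] (8, 12, 8);  [6] (7, 5, 13);  [7] (8, 12, 8);  [8] (7, 5, 13);  [9] (7, 5, 13);  [10] (8, 12, 8);  [11] (6, 6, 8)

Grouping the 11 weights by Ā_29-representative: 3 linkage classes.

[[1, 4, 5, 7, 10], [2, 3, 6, 8, 9], [11]]


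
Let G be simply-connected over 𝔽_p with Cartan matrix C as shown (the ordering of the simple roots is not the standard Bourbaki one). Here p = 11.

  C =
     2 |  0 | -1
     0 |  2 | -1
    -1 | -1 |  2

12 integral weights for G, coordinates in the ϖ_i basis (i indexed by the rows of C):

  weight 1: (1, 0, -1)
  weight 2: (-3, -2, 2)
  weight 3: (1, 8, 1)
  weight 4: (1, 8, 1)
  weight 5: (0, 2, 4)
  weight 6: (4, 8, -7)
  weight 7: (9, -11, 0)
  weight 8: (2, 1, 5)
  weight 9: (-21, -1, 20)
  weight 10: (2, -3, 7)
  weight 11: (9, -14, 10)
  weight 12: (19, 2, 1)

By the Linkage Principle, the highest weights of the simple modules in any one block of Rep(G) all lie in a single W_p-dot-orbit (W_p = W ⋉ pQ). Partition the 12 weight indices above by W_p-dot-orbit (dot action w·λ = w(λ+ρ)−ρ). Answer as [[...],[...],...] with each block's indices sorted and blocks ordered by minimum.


Cartan matrix: type A_3 (|W|=24); un-permuting the 3 rows.

W_11-reps of the 12 weights in Ā_11 (same 3-coord order as C):

  λ_1+ρ ↦ (2, 1, 0)
  λ_2+ρ ↦ (2, 1, 0)
  λ_3+ρ ↦ (0, 7, 2)
  λ_4+ρ ↦ (0, 7, 2)
  λ_5+ρ ↦ (1, 3, 5)
  λ_6+ρ ↦ (1, 3, 5)
  λ_7+ρ ↦ (1, 1, 9)
  λ_8+ρ ↦ (3, 2, 6)
  λ_9+ρ ↦ (1, 1, 9)
  λ_10+ρ ↦ (3, 2, 6)
  λ_11+ρ ↦ (2, 1, 0)
  λ_12+ρ ↦ (3, 2, 6)

5 distinct reps among the 12 weights ⇒ 5 W_11-linkage classes:

[[1, 2, 11], [3, 4], [5, 6], [7, 9], [8, 10, 12]]


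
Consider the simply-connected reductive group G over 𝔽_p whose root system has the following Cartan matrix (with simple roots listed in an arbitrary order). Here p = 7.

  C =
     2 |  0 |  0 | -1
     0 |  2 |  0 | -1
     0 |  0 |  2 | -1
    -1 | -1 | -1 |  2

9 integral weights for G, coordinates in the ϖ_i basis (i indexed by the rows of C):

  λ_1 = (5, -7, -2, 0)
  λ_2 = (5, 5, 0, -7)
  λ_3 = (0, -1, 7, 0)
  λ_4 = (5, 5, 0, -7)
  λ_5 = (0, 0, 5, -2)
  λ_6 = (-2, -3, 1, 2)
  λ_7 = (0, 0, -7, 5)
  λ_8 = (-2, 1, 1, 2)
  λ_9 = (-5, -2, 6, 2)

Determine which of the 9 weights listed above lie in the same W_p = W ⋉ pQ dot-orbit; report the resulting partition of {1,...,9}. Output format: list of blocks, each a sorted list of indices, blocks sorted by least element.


Cartan matrix: type D_4 (|W|=192); un-permuting the 4 rows.

W_7-reps of the 9 weights in Ā_7 (same 4-coord order as C):

  λ_1+ρ ↦ (0, 0, 5, 1);  λ_2+ρ ↦ (0, 0, 5, 1);  λ_3+ρ ↦ (0, 1, 3, 1);  λ_4+ρ ↦ (0, 0, 5, 1);  λ_5+ρ ↦ (0, 0, 5, 1);  λ_6+ρ ↦ (1, 2, 2, 0);  λ_7+ρ ↦ (0, 0, 5, 1);  λ_8+ρ ↦ (1, 2, 2, 0);  λ_9+ρ ↦ (0, 1, 3, 1)

Linkage partition of the 9 weights (3 classes, p=7):

[[1, 2, 4, 5, 7], [3, 9], [6, 8]]


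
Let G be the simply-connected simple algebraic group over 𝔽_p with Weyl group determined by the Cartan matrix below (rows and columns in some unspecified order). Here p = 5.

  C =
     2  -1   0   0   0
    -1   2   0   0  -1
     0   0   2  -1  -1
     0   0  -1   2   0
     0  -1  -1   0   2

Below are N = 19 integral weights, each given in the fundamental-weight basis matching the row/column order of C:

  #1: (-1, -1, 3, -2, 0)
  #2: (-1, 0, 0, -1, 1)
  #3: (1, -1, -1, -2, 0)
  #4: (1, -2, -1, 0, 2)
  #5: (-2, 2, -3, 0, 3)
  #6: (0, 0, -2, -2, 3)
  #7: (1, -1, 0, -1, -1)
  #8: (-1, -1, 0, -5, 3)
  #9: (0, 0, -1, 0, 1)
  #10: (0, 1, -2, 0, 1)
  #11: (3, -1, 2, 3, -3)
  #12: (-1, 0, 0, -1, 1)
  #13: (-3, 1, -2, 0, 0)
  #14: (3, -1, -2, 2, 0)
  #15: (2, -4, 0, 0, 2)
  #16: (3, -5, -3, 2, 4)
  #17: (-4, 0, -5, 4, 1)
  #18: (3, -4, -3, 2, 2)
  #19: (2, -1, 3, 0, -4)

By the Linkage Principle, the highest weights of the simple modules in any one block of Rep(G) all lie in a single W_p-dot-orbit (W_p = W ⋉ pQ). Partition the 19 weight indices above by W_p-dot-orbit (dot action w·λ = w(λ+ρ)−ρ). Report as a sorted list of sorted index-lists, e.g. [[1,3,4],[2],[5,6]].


Root system A_5: the 5×5 matrix C matches after relabeling.

Each λ_j+ρ reduced to Ā_5; 5-tuples below use C's row order:

  λ_1+ρ ↦ (0, 0, 3, 1, 1);  λ_2+ρ ↦ (0, 1, 1, 0, 2);  λ_3+ρ ↦ (2, 0, 1, 0, 0);  λ_4+ρ ↦ (1, 1, 0, 1, 2);  λ_5+ρ ↦ (1, 1, 0, 1, 2);  λ_6+ρ ↦ (0, 1, 1, 0, 2);  λ_7+ρ ↦ (2, 0, 1, 0, 0);  λ_8+ρ ↦ (0, 0, 3, 1, 1);  λ_9+ρ ↦ (1, 1, 0, 1, 2);  λ_10+ρ ↦ (1, 2, 1, 0, 1);  λ_11+ρ ↦ (2, 0, 1, 0, 0);  λ_12+ρ ↦ (0, 1, 1, 0, 2);  λ_13+ρ ↦ (2, 0, 1, 0, 0);  λ_14+ρ ↦ (2, 0, 1, 0, 0);  λ_15+ρ ↦ (0, 3, 1, 1, 0);  λ_16+ρ ↦ (1, 2, 1, 0, 1);  λ_17+ρ ↦ (1, 1, 0, 1, 2);  λ_18+ρ ↦ (1, 1, 0, 1, 2);  λ_19+ρ ↦ (0, 3, 1, 1, 0)

Linkage partition of the 19 weights (6 classes, p=5):

[[1, 8], [2, 6, 12], [3, 7, 11, 13, 14], [4, 5, 9, 17, 18], [10, 16], [15, 19]]


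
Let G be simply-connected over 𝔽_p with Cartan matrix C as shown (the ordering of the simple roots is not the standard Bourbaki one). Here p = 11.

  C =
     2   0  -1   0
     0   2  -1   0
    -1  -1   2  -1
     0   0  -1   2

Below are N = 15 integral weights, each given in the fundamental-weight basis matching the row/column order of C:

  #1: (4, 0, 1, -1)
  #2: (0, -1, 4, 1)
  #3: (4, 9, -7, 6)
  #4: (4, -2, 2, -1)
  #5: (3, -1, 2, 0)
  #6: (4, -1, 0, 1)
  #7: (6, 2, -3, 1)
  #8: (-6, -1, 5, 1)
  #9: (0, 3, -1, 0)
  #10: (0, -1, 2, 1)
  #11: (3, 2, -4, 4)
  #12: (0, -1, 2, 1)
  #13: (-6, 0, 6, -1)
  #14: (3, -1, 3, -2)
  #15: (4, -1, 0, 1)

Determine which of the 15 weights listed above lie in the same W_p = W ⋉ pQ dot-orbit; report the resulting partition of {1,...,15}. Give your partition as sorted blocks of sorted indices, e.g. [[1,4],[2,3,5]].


C ↔ D_4 under row/col permutation; |W(D_4)| = 192.

Ā_11 reps of the 15 weights (D_4, coords as presented):

  [1] (5, 1, 2, 0) · [2] (1, 0, 3, 2) · [3] (1, 4, 0, 1) · [4] (5, 1, 2, 0) · [5] (4, 0, 3, 1) · [6] (5, 0, 1, 2) · [7] (5, 1, 2, 0) · [8] (5, 0, 1, 2) · [9] (1, 4, 0, 1) · [10] (1, 0, 3, 2) · [11] (1, 0, 3, 2) · [12] (1, 0, 3, 2) · [13] (5, 1, 2, 0) · [14] (4, 0, 3, 1) · [15] (5, 0, 1, 2)

Grouping the 15 weights by Ā_11-representative: 5 linkage classes.

[[1, 4, 7, 13], [2, 10, 11, 12], [3, 9], [5, 14], [6, 8, 15]]


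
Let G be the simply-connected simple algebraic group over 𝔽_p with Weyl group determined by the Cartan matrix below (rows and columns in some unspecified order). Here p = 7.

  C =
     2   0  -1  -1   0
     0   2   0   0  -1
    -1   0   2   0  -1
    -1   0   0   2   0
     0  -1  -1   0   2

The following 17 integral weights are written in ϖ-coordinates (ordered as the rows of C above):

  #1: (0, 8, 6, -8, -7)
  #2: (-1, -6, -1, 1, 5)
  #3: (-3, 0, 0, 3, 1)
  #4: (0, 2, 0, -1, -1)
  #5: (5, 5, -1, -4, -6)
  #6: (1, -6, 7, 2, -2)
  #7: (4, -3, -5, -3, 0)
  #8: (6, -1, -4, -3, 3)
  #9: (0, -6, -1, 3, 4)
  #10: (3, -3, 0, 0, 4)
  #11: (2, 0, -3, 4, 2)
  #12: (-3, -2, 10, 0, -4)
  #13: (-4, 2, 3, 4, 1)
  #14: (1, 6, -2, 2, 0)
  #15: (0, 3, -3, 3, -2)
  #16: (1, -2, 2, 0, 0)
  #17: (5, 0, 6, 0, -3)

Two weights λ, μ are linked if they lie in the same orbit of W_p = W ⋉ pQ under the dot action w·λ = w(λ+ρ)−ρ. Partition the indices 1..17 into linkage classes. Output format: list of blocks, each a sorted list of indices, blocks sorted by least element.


C ↔ A_5 under row/col permutation; |W(A_5)| = 720.

λ_j+ρ reflected into Ā_7 (⟨·,θ^∨⟩≤7); 5-tuples as given:

  [1] (2, 1, 3, 1, 0);  [2] (0, 4, 0, 1, 1);  [3] (1, 1, 1, 2, 1);  [4] (1, 3, 1, 0, 0);  [5] (2, 1, 3, 1, 0);  [6] (1, 3, 1, 0, 0);  [7] (1, 3, 1, 0, 0);  [8] (2, 1, 3, 1, 0);  [9] (1, 2, 0, 1, 0);  [10] (1, 1, 1, 2, 1);  [11] (1, 1, 1, 2, 1);  [12] (2, 1, 3, 1, 0);  [13] (1, 1, 1, 2, 1);  [14] (1, 2, 0, 1, 0);  [15] (1, 1, 1, 2, 1);  [16] (2, 1, 3, 1, 0);  [17] (0, 4, 0, 1, 1)

These 17 weights hit 5 W_7-dot-orbits; sizes (5, 2, 5, 3, 2):

[[1, 5, 8, 12, 16], [2, 17], [3, 10, 11, 13, 15], [4, 6, 7], [9, 14]]


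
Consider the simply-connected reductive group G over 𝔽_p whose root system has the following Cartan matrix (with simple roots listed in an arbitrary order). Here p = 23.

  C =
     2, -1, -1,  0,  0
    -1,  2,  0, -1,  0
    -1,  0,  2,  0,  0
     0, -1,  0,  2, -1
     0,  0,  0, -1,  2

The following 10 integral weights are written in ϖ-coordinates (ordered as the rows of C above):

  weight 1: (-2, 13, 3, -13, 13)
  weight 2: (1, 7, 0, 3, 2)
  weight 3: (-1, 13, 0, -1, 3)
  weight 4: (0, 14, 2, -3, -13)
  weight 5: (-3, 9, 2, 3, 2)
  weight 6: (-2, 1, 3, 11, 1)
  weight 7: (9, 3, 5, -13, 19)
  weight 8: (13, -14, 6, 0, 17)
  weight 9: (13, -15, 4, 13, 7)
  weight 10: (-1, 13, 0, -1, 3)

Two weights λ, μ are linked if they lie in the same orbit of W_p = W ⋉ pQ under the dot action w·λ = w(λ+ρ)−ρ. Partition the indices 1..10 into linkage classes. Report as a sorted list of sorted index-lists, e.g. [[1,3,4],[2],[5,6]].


Root system A_5: the 5×5 matrix C matches after relabeling.

λ_j+ρ reflected into Ā_23 (⟨·,θ^∨⟩≤23); 5-tuples as given:

  λ_1+ρ ↦ (1, 1, 3, 12, 2) · λ_2+ρ ↦ (2, 8, 1, 4, 3) · λ_3+ρ ↦ (0, 14, 1, 0, 4) · λ_4+ρ ↦ (1, 1, 3, 12, 2) · λ_5+ρ ↦ (2, 8, 1, 4, 3) · λ_6+ρ ↦ (1, 1, 3, 12, 2) · λ_7+ρ ↦ (2, 8, 1, 4, 3) · λ_8+ρ ↦ (1, 1, 3, 12, 2) · λ_9+ρ ↦ (0, 14, 1, 0, 4) · λ_10+ρ ↦ (0, 14, 1, 0, 4)

The 10 indices split into 3 linkage classes (same alcove rep ⇔ same W_23-dot-orbit):

[[1, 4, 6, 8], [2, 5, 7], [3, 9, 10]]


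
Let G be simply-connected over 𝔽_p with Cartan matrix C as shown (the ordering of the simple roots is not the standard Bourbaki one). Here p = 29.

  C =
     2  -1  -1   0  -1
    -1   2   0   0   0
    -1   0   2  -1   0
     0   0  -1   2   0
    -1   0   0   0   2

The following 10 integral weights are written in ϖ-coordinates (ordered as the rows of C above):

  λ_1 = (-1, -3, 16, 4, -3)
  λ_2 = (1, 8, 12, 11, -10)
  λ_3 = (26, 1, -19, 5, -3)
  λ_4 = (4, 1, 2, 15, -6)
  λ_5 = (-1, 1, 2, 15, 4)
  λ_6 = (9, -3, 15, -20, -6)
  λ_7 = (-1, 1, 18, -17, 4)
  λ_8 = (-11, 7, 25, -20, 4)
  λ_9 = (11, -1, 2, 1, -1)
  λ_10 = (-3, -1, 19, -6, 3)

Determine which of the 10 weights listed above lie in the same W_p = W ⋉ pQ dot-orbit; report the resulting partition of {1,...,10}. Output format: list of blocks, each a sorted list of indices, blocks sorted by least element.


D_5 Cartan matrix, 5 simple roots permuted; ρ=(1,1,1,1,1).

Ā_29 reps of the 10 weights (D_5, coords as presented):

  1: (0, 2, 7, 5, 2) · 2: (0, 2, 7, 5, 2) · 3: (0, 2, 7, 5, 2) · 4: (0, 2, 3, 16, 5) · 5: (0, 2, 3, 16, 5) · 6: (0, 2, 3, 16, 5) · 7: (0, 2, 3, 16, 5) · 8: (0, 2, 3, 16, 5) · 9: (12, 0, 0, 2, 0) · 10: (0, 2, 7, 5, 2)

3 distinct reps among the 10 weights ⇒ 3 W_29-linkage classes:

[[1, 2, 3, 10], [4, 5, 6, 7, 8], [9]]
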